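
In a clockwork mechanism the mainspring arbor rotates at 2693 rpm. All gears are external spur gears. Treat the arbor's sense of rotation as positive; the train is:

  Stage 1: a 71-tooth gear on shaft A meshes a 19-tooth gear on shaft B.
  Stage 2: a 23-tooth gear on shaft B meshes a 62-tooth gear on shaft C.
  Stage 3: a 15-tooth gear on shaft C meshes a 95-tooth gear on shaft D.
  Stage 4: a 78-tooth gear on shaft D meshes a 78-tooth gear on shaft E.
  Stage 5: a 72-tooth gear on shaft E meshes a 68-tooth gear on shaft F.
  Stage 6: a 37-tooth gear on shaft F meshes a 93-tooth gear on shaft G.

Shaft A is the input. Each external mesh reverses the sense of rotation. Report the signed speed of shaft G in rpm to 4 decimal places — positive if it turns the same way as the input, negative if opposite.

+248.3060 rpm (same as input, |ω| = 248.3060 rpm)

Stage 1 [71T→19T]: ω = 2693.0000×71/19 = 10063.3158 rpm, dir flips to −; running = −10063.3158
Stage 2 [23T→62T]: ω = 10063.3158×23/62 = 3733.1655 rpm, dir flips to +; running = +3733.1655
Stage 3 [15T→95T]: ω = 3733.1655×15/95 = 589.4472 rpm, dir flips to −; running = −589.4472
Stage 4 [78T→78T]: ω = 589.4472×78/78 = 589.4472 rpm, dir flips to +; running = +589.4472
Stage 5 [72T→68T]: ω = 589.4472×72/68 = 624.1206 rpm, dir flips to −; running = −624.1206
Stage 6 [37T→93T]: ω = 624.1206×37/93 = 248.3060 rpm, dir flips to +; running = +248.3060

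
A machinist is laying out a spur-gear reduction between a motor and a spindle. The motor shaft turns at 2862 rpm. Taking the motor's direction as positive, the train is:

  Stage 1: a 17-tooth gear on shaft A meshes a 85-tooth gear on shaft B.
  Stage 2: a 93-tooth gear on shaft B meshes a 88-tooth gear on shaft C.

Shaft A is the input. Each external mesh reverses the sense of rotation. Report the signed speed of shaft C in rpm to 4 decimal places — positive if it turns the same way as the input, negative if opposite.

Stage 1 [17T→85T]: ω = 2862.0000×17/85 = 572.4000 rpm, dir flips to −; running = −572.4000
Stage 2 [93T→88T]: ω = 572.4000×93/88 = 604.9227 rpm, dir flips to +; running = +604.9227

+604.9227 rpm (same as input, |ω| = 604.9227 rpm)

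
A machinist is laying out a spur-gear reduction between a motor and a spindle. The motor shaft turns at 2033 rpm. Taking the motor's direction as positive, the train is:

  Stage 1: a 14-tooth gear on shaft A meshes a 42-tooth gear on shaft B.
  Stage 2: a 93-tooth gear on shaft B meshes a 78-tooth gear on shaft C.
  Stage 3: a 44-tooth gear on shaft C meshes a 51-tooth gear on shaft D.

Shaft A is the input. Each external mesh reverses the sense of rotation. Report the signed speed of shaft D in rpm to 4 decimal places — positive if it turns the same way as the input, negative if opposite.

-697.0870 rpm (opposite to input, |ω| = 697.0870 rpm)

Stage 1 [14T→42T]: ω = 2033.0000×14/42 = 677.6667 rpm, dir flips to −; running = −677.6667
Stage 2 [93T→78T]: ω = 677.6667×93/78 = 807.9872 rpm, dir flips to +; running = +807.9872
Stage 3 [44T→51T]: ω = 807.9872×44/51 = 697.0870 rpm, dir flips to −; running = −697.0870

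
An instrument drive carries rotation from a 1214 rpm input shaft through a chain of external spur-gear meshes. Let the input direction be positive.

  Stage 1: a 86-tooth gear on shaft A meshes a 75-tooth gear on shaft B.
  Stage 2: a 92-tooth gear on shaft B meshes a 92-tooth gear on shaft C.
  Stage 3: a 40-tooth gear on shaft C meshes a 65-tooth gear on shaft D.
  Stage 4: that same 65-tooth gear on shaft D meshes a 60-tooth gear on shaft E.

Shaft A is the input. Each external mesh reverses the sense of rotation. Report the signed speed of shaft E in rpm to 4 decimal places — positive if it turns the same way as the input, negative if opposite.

Stage 1 [86T→75T]: ω = 1214.0000×86/75 = 1392.0533 rpm, dir flips to −; running = −1392.0533
Stage 2 [92T→92T]: ω = 1392.0533×92/92 = 1392.0533 rpm, dir flips to +; running = +1392.0533
Stage 3 [40T→65T]: ω = 1392.0533×40/65 = 856.6482 rpm, dir flips to −; running = −856.6482
Stage 4 [65T→60T]: ω = 856.6482×65/60 = 928.0356 rpm, dir flips to +; running = +928.0356

+928.0356 rpm (same as input, |ω| = 928.0356 rpm)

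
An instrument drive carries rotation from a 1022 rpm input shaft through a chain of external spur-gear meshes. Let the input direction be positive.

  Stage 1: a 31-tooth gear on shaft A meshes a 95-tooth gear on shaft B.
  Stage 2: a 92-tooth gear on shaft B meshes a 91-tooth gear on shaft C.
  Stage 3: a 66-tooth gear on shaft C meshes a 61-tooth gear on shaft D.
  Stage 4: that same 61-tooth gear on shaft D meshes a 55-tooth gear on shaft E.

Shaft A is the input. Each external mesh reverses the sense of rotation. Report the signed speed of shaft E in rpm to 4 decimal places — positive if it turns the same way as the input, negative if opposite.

+404.5914 rpm (same as input, |ω| = 404.5914 rpm)

Stage 1 [31T→95T]: ω = 1022.0000×31/95 = 333.4947 rpm, dir flips to −; running = −333.4947
Stage 2 [92T→91T]: ω = 333.4947×92/91 = 337.1595 rpm, dir flips to +; running = +337.1595
Stage 3 [66T→61T]: ω = 337.1595×66/61 = 364.7955 rpm, dir flips to −; running = −364.7955
Stage 4 [61T→55T]: ω = 364.7955×61/55 = 404.5914 rpm, dir flips to +; running = +404.5914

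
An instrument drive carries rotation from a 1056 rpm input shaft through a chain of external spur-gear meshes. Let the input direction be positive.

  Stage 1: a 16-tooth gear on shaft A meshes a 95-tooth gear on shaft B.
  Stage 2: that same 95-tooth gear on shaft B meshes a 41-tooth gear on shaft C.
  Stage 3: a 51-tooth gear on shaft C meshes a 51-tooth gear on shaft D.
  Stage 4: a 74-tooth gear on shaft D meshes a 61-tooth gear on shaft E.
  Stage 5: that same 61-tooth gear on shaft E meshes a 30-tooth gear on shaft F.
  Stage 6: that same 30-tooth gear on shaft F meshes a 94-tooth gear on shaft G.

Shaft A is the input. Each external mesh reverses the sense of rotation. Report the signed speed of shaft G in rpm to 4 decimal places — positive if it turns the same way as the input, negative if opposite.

+324.4172 rpm (same as input, |ω| = 324.4172 rpm)

Stage 1 [16T→95T]: ω = 1056.0000×16/95 = 177.8526 rpm, dir flips to −; running = −177.8526
Stage 2 [95T→41T]: ω = 177.8526×95/41 = 412.0976 rpm, dir flips to +; running = +412.0976
Stage 3 [51T→51T]: ω = 412.0976×51/51 = 412.0976 rpm, dir flips to −; running = −412.0976
Stage 4 [74T→61T]: ω = 412.0976×74/61 = 499.9216 rpm, dir flips to +; running = +499.9216
Stage 5 [61T→30T]: ω = 499.9216×61/30 = 1016.5073 rpm, dir flips to −; running = −1016.5073
Stage 6 [30T→94T]: ω = 1016.5073×30/94 = 324.4172 rpm, dir flips to +; running = +324.4172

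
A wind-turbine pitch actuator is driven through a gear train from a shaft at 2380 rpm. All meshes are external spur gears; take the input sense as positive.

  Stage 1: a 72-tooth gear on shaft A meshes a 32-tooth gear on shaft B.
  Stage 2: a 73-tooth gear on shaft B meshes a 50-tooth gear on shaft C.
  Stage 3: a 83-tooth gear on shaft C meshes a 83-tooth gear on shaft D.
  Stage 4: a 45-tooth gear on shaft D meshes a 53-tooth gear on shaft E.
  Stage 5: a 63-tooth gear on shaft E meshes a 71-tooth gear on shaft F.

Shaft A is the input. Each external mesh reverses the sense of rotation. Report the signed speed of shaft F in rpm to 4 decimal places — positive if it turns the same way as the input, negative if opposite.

-5890.2154 rpm (opposite to input, |ω| = 5890.2154 rpm)

Stage 1 [72T→32T]: ω = 2380.0000×72/32 = 5355.0000 rpm, dir flips to −; running = −5355.0000
Stage 2 [73T→50T]: ω = 5355.0000×73/50 = 7818.3000 rpm, dir flips to +; running = +7818.3000
Stage 3 [83T→83T]: ω = 7818.3000×83/83 = 7818.3000 rpm, dir flips to −; running = −7818.3000
Stage 4 [45T→53T]: ω = 7818.3000×45/53 = 6638.1792 rpm, dir flips to +; running = +6638.1792
Stage 5 [63T→71T]: ω = 6638.1792×63/71 = 5890.2154 rpm, dir flips to −; running = −5890.2154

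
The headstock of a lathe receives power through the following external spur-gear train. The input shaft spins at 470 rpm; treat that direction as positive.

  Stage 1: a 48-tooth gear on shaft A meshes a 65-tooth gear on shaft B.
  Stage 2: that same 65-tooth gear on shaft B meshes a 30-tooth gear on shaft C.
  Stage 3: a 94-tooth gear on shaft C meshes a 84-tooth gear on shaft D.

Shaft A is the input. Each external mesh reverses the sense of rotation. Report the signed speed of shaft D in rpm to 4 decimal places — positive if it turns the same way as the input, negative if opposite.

Stage 1 [48T→65T]: ω = 470.0000×48/65 = 347.0769 rpm, dir flips to −; running = −347.0769
Stage 2 [65T→30T]: ω = 347.0769×65/30 = 752.0000 rpm, dir flips to +; running = +752.0000
Stage 3 [94T→84T]: ω = 752.0000×94/84 = 841.5238 rpm, dir flips to −; running = −841.5238

-841.5238 rpm (opposite to input, |ω| = 841.5238 rpm)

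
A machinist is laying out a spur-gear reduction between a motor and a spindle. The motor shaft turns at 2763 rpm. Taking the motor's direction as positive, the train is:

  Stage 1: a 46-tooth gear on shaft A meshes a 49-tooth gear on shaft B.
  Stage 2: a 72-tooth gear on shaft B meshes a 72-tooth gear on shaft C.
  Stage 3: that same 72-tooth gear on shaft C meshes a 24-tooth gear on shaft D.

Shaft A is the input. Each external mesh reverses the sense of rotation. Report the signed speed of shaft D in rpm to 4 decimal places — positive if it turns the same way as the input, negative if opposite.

-7781.5102 rpm (opposite to input, |ω| = 7781.5102 rpm)

Stage 1 [46T→49T]: ω = 2763.0000×46/49 = 2593.8367 rpm, dir flips to −; running = −2593.8367
Stage 2 [72T→72T]: ω = 2593.8367×72/72 = 2593.8367 rpm, dir flips to +; running = +2593.8367
Stage 3 [72T→24T]: ω = 2593.8367×72/24 = 7781.5102 rpm, dir flips to −; running = −7781.5102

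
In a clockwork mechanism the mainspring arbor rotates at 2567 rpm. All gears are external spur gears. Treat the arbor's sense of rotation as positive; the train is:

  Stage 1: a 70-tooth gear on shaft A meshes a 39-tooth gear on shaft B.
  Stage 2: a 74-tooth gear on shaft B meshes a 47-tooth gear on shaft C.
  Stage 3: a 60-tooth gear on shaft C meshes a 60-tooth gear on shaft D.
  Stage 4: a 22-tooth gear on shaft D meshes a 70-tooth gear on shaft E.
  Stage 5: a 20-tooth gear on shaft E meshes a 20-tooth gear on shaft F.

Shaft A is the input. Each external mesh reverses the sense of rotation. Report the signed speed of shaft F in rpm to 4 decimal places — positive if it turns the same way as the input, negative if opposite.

-2279.9105 rpm (opposite to input, |ω| = 2279.9105 rpm)

Stage 1 [70T→39T]: ω = 2567.0000×70/39 = 4607.4359 rpm, dir flips to −; running = −4607.4359
Stage 2 [74T→47T]: ω = 4607.4359×74/47 = 7254.2608 rpm, dir flips to +; running = +7254.2608
Stage 3 [60T→60T]: ω = 7254.2608×60/60 = 7254.2608 rpm, dir flips to −; running = −7254.2608
Stage 4 [22T→70T]: ω = 7254.2608×22/70 = 2279.9105 rpm, dir flips to +; running = +2279.9105
Stage 5 [20T→20T]: ω = 2279.9105×20/20 = 2279.9105 rpm, dir flips to −; running = −2279.9105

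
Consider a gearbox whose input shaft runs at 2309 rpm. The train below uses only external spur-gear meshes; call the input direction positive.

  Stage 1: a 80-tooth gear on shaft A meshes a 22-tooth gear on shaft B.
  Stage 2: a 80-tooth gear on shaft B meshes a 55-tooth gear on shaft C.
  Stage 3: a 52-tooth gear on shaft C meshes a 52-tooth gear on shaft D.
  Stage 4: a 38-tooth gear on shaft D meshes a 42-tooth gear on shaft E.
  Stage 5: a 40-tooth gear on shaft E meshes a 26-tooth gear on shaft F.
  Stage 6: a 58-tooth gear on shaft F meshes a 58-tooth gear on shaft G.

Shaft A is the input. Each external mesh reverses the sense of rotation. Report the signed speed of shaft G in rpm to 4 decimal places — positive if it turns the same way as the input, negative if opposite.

+16999.6307 rpm (same as input, |ω| = 16999.6307 rpm)

Stage 1 [80T→22T]: ω = 2309.0000×80/22 = 8396.3636 rpm, dir flips to −; running = −8396.3636
Stage 2 [80T→55T]: ω = 8396.3636×80/55 = 12212.8926 rpm, dir flips to +; running = +12212.8926
Stage 3 [52T→52T]: ω = 12212.8926×52/52 = 12212.8926 rpm, dir flips to −; running = −12212.8926
Stage 4 [38T→42T]: ω = 12212.8926×38/42 = 11049.7599 rpm, dir flips to +; running = +11049.7599
Stage 5 [40T→26T]: ω = 11049.7599×40/26 = 16999.6307 rpm, dir flips to −; running = −16999.6307
Stage 6 [58T→58T]: ω = 16999.6307×58/58 = 16999.6307 rpm, dir flips to +; running = +16999.6307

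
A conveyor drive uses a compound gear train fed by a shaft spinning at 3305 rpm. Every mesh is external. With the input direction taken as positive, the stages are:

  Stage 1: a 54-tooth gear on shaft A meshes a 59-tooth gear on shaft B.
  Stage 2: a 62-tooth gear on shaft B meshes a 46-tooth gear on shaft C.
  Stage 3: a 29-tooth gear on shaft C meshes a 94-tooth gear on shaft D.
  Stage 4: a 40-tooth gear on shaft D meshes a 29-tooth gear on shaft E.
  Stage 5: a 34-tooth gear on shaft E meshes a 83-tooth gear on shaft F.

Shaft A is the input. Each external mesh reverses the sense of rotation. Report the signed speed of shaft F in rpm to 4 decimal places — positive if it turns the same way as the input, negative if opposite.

Stage 1 [54T→59T]: ω = 3305.0000×54/59 = 3024.9153 rpm, dir flips to −; running = −3024.9153
Stage 2 [62T→46T]: ω = 3024.9153×62/46 = 4077.0597 rpm, dir flips to +; running = +4077.0597
Stage 3 [29T→94T]: ω = 4077.0597×29/94 = 1257.8163 rpm, dir flips to −; running = −1257.8163
Stage 4 [40T→29T]: ω = 1257.8163×40/29 = 1734.9190 rpm, dir flips to +; running = +1734.9190
Stage 5 [34T→83T]: ω = 1734.9190×34/83 = 710.6897 rpm, dir flips to −; running = −710.6897

-710.6897 rpm (opposite to input, |ω| = 710.6897 rpm)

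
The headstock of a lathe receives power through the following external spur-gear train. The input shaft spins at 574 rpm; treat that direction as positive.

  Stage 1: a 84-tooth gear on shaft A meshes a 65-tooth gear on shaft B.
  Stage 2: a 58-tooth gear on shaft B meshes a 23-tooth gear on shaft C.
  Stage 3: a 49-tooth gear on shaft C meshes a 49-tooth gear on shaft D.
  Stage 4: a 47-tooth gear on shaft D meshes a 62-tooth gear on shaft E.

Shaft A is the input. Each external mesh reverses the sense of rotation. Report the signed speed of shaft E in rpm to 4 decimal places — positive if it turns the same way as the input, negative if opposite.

+1418.0258 rpm (same as input, |ω| = 1418.0258 rpm)

Stage 1 [84T→65T]: ω = 574.0000×84/65 = 741.7846 rpm, dir flips to −; running = −741.7846
Stage 2 [58T→23T]: ω = 741.7846×58/23 = 1870.5873 rpm, dir flips to +; running = +1870.5873
Stage 3 [49T→49T]: ω = 1870.5873×49/49 = 1870.5873 rpm, dir flips to −; running = −1870.5873
Stage 4 [47T→62T]: ω = 1870.5873×47/62 = 1418.0258 rpm, dir flips to +; running = +1418.0258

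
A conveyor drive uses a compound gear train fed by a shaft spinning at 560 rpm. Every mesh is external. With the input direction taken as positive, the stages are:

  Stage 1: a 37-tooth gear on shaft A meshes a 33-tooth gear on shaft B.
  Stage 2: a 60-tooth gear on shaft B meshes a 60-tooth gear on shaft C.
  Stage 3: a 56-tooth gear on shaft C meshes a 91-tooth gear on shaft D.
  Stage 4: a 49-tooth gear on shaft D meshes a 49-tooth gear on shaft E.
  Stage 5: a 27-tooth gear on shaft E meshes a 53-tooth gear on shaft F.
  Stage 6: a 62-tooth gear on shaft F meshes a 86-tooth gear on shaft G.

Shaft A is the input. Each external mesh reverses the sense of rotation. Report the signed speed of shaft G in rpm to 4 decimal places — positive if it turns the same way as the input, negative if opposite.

Stage 1 [37T→33T]: ω = 560.0000×37/33 = 627.8788 rpm, dir flips to −; running = −627.8788
Stage 2 [60T→60T]: ω = 627.8788×60/60 = 627.8788 rpm, dir flips to +; running = +627.8788
Stage 3 [56T→91T]: ω = 627.8788×56/91 = 386.3869 rpm, dir flips to −; running = −386.3869
Stage 4 [49T→49T]: ω = 386.3869×49/49 = 386.3869 rpm, dir flips to +; running = +386.3869
Stage 5 [27T→53T]: ω = 386.3869×27/53 = 196.8386 rpm, dir flips to −; running = −196.8386
Stage 6 [62T→86T]: ω = 196.8386×62/86 = 141.9069 rpm, dir flips to +; running = +141.9069

+141.9069 rpm (same as input, |ω| = 141.9069 rpm)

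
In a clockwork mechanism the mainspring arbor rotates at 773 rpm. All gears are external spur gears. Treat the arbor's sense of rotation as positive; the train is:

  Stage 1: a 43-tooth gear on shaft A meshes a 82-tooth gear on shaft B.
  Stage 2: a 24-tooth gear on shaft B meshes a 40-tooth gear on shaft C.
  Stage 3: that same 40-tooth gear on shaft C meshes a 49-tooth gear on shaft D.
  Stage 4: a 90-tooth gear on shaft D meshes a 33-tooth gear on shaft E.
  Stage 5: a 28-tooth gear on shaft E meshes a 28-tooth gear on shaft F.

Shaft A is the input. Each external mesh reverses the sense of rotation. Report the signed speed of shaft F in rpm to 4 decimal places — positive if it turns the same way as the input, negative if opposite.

-541.4743 rpm (opposite to input, |ω| = 541.4743 rpm)

Stage 1 [43T→82T]: ω = 773.0000×43/82 = 405.3537 rpm, dir flips to −; running = −405.3537
Stage 2 [24T→40T]: ω = 405.3537×24/40 = 243.2122 rpm, dir flips to +; running = +243.2122
Stage 3 [40T→49T]: ω = 243.2122×40/49 = 198.5406 rpm, dir flips to −; running = −198.5406
Stage 4 [90T→33T]: ω = 198.5406×90/33 = 541.4743 rpm, dir flips to +; running = +541.4743
Stage 5 [28T→28T]: ω = 541.4743×28/28 = 541.4743 rpm, dir flips to −; running = −541.4743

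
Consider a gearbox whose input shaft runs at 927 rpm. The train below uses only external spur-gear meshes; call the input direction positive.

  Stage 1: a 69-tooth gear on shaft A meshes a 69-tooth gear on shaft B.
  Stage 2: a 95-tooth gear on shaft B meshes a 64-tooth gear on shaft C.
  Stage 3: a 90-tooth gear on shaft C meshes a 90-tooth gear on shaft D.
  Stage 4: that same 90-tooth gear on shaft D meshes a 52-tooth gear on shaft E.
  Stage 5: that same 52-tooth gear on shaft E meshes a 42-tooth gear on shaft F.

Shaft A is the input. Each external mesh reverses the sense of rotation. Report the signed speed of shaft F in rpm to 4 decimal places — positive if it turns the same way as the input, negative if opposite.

Stage 1 [69T→69T]: ω = 927.0000×69/69 = 927.0000 rpm, dir flips to −; running = −927.0000
Stage 2 [95T→64T]: ω = 927.0000×95/64 = 1376.0156 rpm, dir flips to +; running = +1376.0156
Stage 3 [90T→90T]: ω = 1376.0156×90/90 = 1376.0156 rpm, dir flips to −; running = −1376.0156
Stage 4 [90T→52T]: ω = 1376.0156×90/52 = 2381.5655 rpm, dir flips to +; running = +2381.5655
Stage 5 [52T→42T]: ω = 2381.5655×52/42 = 2948.6049 rpm, dir flips to −; running = −2948.6049

-2948.6049 rpm (opposite to input, |ω| = 2948.6049 rpm)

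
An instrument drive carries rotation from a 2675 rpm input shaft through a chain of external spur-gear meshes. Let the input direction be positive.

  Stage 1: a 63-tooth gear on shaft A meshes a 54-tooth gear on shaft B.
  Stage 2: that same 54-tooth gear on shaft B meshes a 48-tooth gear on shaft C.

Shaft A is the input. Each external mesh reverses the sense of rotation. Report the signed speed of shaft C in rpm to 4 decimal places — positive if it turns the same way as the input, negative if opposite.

+3510.9375 rpm (same as input, |ω| = 3510.9375 rpm)

Stage 1 [63T→54T]: ω = 2675.0000×63/54 = 3120.8333 rpm, dir flips to −; running = −3120.8333
Stage 2 [54T→48T]: ω = 3120.8333×54/48 = 3510.9375 rpm, dir flips to +; running = +3510.9375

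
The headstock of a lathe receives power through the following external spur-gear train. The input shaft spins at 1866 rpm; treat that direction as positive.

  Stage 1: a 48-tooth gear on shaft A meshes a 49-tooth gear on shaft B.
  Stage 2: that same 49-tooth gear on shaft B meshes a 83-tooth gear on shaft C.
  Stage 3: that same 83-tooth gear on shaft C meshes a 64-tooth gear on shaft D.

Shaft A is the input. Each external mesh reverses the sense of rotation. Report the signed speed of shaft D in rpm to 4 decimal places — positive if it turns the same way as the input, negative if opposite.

-1399.5000 rpm (opposite to input, |ω| = 1399.5000 rpm)

Stage 1 [48T→49T]: ω = 1866.0000×48/49 = 1827.9184 rpm, dir flips to −; running = −1827.9184
Stage 2 [49T→83T]: ω = 1827.9184×49/83 = 1079.1325 rpm, dir flips to +; running = +1079.1325
Stage 3 [83T→64T]: ω = 1079.1325×83/64 = 1399.5000 rpm, dir flips to −; running = −1399.5000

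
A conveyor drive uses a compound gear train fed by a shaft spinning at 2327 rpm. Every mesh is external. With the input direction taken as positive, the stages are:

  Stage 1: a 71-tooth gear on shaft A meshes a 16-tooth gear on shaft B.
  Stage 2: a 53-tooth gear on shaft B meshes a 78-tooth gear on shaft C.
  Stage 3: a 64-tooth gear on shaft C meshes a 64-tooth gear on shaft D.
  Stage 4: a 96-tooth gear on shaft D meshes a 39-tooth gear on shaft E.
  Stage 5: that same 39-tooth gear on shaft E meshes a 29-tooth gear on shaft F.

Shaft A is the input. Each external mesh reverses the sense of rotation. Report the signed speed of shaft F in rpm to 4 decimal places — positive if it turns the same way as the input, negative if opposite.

Stage 1 [71T→16T]: ω = 2327.0000×71/16 = 10326.0625 rpm, dir flips to −; running = −10326.0625
Stage 2 [53T→78T]: ω = 10326.0625×53/78 = 7016.4271 rpm, dir flips to +; running = +7016.4271
Stage 3 [64T→64T]: ω = 7016.4271×64/64 = 7016.4271 rpm, dir flips to −; running = −7016.4271
Stage 4 [96T→39T]: ω = 7016.4271×96/39 = 17271.2051 rpm, dir flips to +; running = +17271.2051
Stage 5 [39T→29T]: ω = 17271.2051×39/29 = 23226.7931 rpm, dir flips to −; running = −23226.7931

-23226.7931 rpm (opposite to input, |ω| = 23226.7931 rpm)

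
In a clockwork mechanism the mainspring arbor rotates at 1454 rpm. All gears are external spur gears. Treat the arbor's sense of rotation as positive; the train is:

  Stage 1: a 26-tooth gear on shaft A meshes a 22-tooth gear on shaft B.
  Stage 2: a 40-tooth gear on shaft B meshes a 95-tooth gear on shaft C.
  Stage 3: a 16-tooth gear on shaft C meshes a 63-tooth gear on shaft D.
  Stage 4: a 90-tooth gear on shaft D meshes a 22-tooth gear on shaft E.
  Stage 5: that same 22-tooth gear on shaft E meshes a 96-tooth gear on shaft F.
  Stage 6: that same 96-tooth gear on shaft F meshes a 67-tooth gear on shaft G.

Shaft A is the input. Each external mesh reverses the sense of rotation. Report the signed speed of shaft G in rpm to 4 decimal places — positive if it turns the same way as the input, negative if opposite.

Stage 1 [26T→22T]: ω = 1454.0000×26/22 = 1718.3636 rpm, dir flips to −; running = −1718.3636
Stage 2 [40T→95T]: ω = 1718.3636×40/95 = 723.5215 rpm, dir flips to +; running = +723.5215
Stage 3 [16T→63T]: ω = 723.5215×16/63 = 183.7515 rpm, dir flips to −; running = −183.7515
Stage 4 [90T→22T]: ω = 183.7515×90/22 = 751.7107 rpm, dir flips to +; running = +751.7107
Stage 5 [22T→96T]: ω = 751.7107×22/96 = 172.2670 rpm, dir flips to −; running = −172.2670
Stage 6 [96T→67T]: ω = 172.2670×96/67 = 246.8304 rpm, dir flips to +; running = +246.8304

+246.8304 rpm (same as input, |ω| = 246.8304 rpm)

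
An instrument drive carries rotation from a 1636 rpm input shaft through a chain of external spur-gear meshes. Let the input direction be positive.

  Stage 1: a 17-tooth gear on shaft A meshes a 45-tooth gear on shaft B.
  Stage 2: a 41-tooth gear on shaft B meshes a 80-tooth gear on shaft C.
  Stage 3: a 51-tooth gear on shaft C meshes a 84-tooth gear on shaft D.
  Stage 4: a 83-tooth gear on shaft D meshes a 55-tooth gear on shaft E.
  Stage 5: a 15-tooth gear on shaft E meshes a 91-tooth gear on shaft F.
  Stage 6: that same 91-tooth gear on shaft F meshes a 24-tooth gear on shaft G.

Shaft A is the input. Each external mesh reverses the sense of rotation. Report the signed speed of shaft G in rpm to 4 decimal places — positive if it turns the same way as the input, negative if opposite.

Stage 1 [17T→45T]: ω = 1636.0000×17/45 = 618.0444 rpm, dir flips to −; running = −618.0444
Stage 2 [41T→80T]: ω = 618.0444×41/80 = 316.7478 rpm, dir flips to +; running = +316.7478
Stage 3 [51T→84T]: ω = 316.7478×51/84 = 192.3112 rpm, dir flips to −; running = −192.3112
Stage 4 [83T→55T]: ω = 192.3112×83/55 = 290.2150 rpm, dir flips to +; running = +290.2150
Stage 5 [15T→91T]: ω = 290.2150×15/91 = 47.8376 rpm, dir flips to −; running = −47.8376
Stage 6 [91T→24T]: ω = 47.8376×91/24 = 181.3844 rpm, dir flips to +; running = +181.3844

+181.3844 rpm (same as input, |ω| = 181.3844 rpm)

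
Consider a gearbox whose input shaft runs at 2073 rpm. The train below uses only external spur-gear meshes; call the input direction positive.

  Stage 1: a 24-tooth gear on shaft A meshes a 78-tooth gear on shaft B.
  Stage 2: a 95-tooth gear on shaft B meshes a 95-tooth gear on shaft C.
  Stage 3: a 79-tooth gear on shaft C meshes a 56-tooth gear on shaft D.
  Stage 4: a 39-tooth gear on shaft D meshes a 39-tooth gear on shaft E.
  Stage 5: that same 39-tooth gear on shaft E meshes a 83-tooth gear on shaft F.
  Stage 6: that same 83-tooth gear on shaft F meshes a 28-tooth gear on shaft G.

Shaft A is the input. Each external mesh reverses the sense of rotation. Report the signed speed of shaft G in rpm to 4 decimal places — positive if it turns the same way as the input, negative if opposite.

+1253.3189 rpm (same as input, |ω| = 1253.3189 rpm)

Stage 1 [24T→78T]: ω = 2073.0000×24/78 = 637.8462 rpm, dir flips to −; running = −637.8462
Stage 2 [95T→95T]: ω = 637.8462×95/95 = 637.8462 rpm, dir flips to +; running = +637.8462
Stage 3 [79T→56T]: ω = 637.8462×79/56 = 899.8187 rpm, dir flips to −; running = −899.8187
Stage 4 [39T→39T]: ω = 899.8187×39/39 = 899.8187 rpm, dir flips to +; running = +899.8187
Stage 5 [39T→83T]: ω = 899.8187×39/83 = 422.8064 rpm, dir flips to −; running = −422.8064
Stage 6 [83T→28T]: ω = 422.8064×83/28 = 1253.3189 rpm, dir flips to +; running = +1253.3189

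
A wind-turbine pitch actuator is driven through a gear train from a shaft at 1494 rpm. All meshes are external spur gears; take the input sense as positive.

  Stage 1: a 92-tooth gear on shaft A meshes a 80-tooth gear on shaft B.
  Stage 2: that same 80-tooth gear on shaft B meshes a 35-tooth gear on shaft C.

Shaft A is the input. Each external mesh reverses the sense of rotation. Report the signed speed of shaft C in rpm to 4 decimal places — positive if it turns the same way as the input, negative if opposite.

Stage 1 [92T→80T]: ω = 1494.0000×92/80 = 1718.1000 rpm, dir flips to −; running = −1718.1000
Stage 2 [80T→35T]: ω = 1718.1000×80/35 = 3927.0857 rpm, dir flips to +; running = +3927.0857

+3927.0857 rpm (same as input, |ω| = 3927.0857 rpm)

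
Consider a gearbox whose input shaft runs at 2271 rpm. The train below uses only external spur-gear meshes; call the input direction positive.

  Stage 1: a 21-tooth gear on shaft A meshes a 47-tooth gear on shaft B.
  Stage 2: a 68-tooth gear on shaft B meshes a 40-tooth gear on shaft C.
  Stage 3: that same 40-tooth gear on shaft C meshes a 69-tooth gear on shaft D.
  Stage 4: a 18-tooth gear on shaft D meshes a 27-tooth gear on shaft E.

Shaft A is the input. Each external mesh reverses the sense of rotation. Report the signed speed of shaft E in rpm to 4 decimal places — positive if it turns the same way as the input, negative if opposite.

Stage 1 [21T→47T]: ω = 2271.0000×21/47 = 1014.7021 rpm, dir flips to −; running = −1014.7021
Stage 2 [68T→40T]: ω = 1014.7021×68/40 = 1724.9936 rpm, dir flips to +; running = +1724.9936
Stage 3 [40T→69T]: ω = 1724.9936×40/69 = 999.9963 rpm, dir flips to −; running = −999.9963
Stage 4 [18T→27T]: ω = 999.9963×18/27 = 666.6642 rpm, dir flips to +; running = +666.6642

+666.6642 rpm (same as input, |ω| = 666.6642 rpm)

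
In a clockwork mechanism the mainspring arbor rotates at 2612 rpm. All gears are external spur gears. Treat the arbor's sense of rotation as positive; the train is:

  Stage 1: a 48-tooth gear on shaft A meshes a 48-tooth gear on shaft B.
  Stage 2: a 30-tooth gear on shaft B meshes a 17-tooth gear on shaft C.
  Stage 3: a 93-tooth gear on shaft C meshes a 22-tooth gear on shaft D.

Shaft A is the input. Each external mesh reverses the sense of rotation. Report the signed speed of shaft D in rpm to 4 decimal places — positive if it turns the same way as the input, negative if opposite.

-19485.2406 rpm (opposite to input, |ω| = 19485.2406 rpm)

Stage 1 [48T→48T]: ω = 2612.0000×48/48 = 2612.0000 rpm, dir flips to −; running = −2612.0000
Stage 2 [30T→17T]: ω = 2612.0000×30/17 = 4609.4118 rpm, dir flips to +; running = +4609.4118
Stage 3 [93T→22T]: ω = 4609.4118×93/22 = 19485.2406 rpm, dir flips to −; running = −19485.2406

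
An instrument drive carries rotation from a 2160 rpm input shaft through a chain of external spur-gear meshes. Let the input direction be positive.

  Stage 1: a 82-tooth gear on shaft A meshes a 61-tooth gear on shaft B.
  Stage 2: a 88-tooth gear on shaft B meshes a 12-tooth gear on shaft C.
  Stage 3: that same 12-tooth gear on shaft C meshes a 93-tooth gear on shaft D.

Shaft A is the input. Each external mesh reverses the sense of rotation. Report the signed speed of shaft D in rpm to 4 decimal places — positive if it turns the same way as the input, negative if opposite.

-2747.4987 rpm (opposite to input, |ω| = 2747.4987 rpm)

Stage 1 [82T→61T]: ω = 2160.0000×82/61 = 2903.6066 rpm, dir flips to −; running = −2903.6066
Stage 2 [88T→12T]: ω = 2903.6066×88/12 = 21293.1148 rpm, dir flips to +; running = +21293.1148
Stage 3 [12T→93T]: ω = 21293.1148×12/93 = 2747.4987 rpm, dir flips to −; running = −2747.4987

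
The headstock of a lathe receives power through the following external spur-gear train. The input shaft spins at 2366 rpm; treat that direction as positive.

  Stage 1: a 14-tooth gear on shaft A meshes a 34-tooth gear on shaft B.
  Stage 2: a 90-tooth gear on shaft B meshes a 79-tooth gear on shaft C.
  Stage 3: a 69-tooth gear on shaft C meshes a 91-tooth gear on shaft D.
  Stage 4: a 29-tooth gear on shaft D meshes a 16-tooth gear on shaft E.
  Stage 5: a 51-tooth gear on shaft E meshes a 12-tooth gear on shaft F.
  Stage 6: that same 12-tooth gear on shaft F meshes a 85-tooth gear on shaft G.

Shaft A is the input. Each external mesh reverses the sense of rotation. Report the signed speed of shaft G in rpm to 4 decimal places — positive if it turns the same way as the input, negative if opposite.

Stage 1 [14T→34T]: ω = 2366.0000×14/34 = 974.2353 rpm, dir flips to −; running = −974.2353
Stage 2 [90T→79T]: ω = 974.2353×90/79 = 1109.8883 rpm, dir flips to +; running = +1109.8883
Stage 3 [69T→91T]: ω = 1109.8883×69/91 = 841.5637 rpm, dir flips to −; running = −841.5637
Stage 4 [29T→16T]: ω = 841.5637×29/16 = 1525.3341 rpm, dir flips to +; running = +1525.3341
Stage 5 [51T→12T]: ω = 1525.3341×51/12 = 6482.6701 rpm, dir flips to −; running = −6482.6701
Stage 6 [12T→85T]: ω = 6482.6701×12/85 = 915.2005 rpm, dir flips to +; running = +915.2005

+915.2005 rpm (same as input, |ω| = 915.2005 rpm)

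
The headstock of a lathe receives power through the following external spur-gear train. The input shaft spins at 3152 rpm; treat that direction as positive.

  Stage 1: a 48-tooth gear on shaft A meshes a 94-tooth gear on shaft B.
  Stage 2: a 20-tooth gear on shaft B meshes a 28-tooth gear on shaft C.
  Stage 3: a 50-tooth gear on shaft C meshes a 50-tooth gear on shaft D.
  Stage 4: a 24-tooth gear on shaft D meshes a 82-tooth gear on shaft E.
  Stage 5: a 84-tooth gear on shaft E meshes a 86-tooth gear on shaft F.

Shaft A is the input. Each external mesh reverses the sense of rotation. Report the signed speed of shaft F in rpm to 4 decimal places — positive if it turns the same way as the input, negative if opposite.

Stage 1 [48T→94T]: ω = 3152.0000×48/94 = 1609.5319 rpm, dir flips to −; running = −1609.5319
Stage 2 [20T→28T]: ω = 1609.5319×20/28 = 1149.6657 rpm, dir flips to +; running = +1149.6657
Stage 3 [50T→50T]: ω = 1149.6657×50/50 = 1149.6657 rpm, dir flips to −; running = −1149.6657
Stage 4 [24T→82T]: ω = 1149.6657×24/82 = 336.4875 rpm, dir flips to +; running = +336.4875
Stage 5 [84T→86T]: ω = 336.4875×84/86 = 328.6622 rpm, dir flips to −; running = −328.6622

-328.6622 rpm (opposite to input, |ω| = 328.6622 rpm)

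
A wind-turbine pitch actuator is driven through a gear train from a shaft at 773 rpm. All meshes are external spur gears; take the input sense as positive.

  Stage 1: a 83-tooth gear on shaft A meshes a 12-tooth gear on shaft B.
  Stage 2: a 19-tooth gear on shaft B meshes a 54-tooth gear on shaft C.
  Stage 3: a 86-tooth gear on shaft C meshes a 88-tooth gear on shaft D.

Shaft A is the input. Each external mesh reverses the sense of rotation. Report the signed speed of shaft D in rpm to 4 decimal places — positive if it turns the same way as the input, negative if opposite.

-1838.4506 rpm (opposite to input, |ω| = 1838.4506 rpm)

Stage 1 [83T→12T]: ω = 773.0000×83/12 = 5346.5833 rpm, dir flips to −; running = −5346.5833
Stage 2 [19T→54T]: ω = 5346.5833×19/54 = 1881.2052 rpm, dir flips to +; running = +1881.2052
Stage 3 [86T→88T]: ω = 1881.2052×86/88 = 1838.4506 rpm, dir flips to −; running = −1838.4506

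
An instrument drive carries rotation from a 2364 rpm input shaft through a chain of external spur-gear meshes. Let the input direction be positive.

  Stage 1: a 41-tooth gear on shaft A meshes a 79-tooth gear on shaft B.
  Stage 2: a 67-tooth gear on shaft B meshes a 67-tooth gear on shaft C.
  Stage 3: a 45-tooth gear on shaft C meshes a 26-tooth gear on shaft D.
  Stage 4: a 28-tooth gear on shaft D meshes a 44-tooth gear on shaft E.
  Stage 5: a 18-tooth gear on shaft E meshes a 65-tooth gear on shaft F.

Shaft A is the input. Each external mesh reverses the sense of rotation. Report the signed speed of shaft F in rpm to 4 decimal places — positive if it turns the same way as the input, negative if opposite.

-374.2036 rpm (opposite to input, |ω| = 374.2036 rpm)

Stage 1 [41T→79T]: ω = 2364.0000×41/79 = 1226.8861 rpm, dir flips to −; running = −1226.8861
Stage 2 [67T→67T]: ω = 1226.8861×67/67 = 1226.8861 rpm, dir flips to +; running = +1226.8861
Stage 3 [45T→26T]: ω = 1226.8861×45/26 = 2123.4567 rpm, dir flips to −; running = −2123.4567
Stage 4 [28T→44T]: ω = 2123.4567×28/44 = 1351.2906 rpm, dir flips to +; running = +1351.2906
Stage 5 [18T→65T]: ω = 1351.2906×18/65 = 374.2036 rpm, dir flips to −; running = −374.2036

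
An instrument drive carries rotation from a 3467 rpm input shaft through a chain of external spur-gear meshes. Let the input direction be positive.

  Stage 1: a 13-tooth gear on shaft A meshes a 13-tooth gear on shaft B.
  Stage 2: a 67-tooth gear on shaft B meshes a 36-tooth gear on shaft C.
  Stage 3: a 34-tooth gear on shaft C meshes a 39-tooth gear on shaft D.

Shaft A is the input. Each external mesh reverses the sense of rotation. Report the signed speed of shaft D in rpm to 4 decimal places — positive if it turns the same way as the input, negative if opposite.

-5625.2322 rpm (opposite to input, |ω| = 5625.2322 rpm)

Stage 1 [13T→13T]: ω = 3467.0000×13/13 = 3467.0000 rpm, dir flips to −; running = −3467.0000
Stage 2 [67T→36T]: ω = 3467.0000×67/36 = 6452.4722 rpm, dir flips to +; running = +6452.4722
Stage 3 [34T→39T]: ω = 6452.4722×34/39 = 5625.2322 rpm, dir flips to −; running = −5625.2322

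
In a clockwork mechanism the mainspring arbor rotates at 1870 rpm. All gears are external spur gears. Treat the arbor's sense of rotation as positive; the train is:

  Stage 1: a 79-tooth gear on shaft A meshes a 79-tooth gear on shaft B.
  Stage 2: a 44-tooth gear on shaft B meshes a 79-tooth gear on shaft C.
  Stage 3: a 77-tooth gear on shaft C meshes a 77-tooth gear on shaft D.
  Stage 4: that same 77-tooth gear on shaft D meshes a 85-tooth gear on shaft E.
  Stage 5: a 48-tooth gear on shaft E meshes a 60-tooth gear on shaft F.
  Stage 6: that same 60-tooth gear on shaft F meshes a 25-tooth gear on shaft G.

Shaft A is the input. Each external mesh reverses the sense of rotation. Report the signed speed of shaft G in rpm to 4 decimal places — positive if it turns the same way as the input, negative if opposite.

+1811.5078 rpm (same as input, |ω| = 1811.5078 rpm)

Stage 1 [79T→79T]: ω = 1870.0000×79/79 = 1870.0000 rpm, dir flips to −; running = −1870.0000
Stage 2 [44T→79T]: ω = 1870.0000×44/79 = 1041.5190 rpm, dir flips to +; running = +1041.5190
Stage 3 [77T→77T]: ω = 1041.5190×77/77 = 1041.5190 rpm, dir flips to −; running = −1041.5190
Stage 4 [77T→85T]: ω = 1041.5190×77/85 = 943.4937 rpm, dir flips to +; running = +943.4937
Stage 5 [48T→60T]: ω = 943.4937×48/60 = 754.7949 rpm, dir flips to −; running = −754.7949
Stage 6 [60T→25T]: ω = 754.7949×60/25 = 1811.5078 rpm, dir flips to +; running = +1811.5078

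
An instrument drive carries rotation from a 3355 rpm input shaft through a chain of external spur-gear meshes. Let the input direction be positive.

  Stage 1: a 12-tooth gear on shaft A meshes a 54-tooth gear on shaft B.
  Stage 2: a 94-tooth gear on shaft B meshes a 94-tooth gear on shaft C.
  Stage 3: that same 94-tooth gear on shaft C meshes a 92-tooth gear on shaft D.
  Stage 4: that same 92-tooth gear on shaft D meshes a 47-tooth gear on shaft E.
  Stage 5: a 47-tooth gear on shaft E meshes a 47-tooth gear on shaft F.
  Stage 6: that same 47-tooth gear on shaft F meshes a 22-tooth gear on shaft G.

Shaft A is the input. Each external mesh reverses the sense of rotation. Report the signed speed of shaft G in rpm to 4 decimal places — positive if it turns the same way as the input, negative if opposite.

+3185.5556 rpm (same as input, |ω| = 3185.5556 rpm)

Stage 1 [12T→54T]: ω = 3355.0000×12/54 = 745.5556 rpm, dir flips to −; running = −745.5556
Stage 2 [94T→94T]: ω = 745.5556×94/94 = 745.5556 rpm, dir flips to +; running = +745.5556
Stage 3 [94T→92T]: ω = 745.5556×94/92 = 761.7633 rpm, dir flips to −; running = −761.7633
Stage 4 [92T→47T]: ω = 761.7633×92/47 = 1491.1111 rpm, dir flips to +; running = +1491.1111
Stage 5 [47T→47T]: ω = 1491.1111×47/47 = 1491.1111 rpm, dir flips to −; running = −1491.1111
Stage 6 [47T→22T]: ω = 1491.1111×47/22 = 3185.5556 rpm, dir flips to +; running = +3185.5556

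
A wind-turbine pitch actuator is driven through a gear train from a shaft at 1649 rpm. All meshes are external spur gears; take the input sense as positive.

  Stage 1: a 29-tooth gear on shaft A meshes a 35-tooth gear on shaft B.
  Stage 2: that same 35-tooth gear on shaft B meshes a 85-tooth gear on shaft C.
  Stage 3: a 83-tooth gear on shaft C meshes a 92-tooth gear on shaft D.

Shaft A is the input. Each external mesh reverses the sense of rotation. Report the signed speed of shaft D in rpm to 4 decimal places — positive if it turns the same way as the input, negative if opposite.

Stage 1 [29T→35T]: ω = 1649.0000×29/35 = 1366.3143 rpm, dir flips to −; running = −1366.3143
Stage 2 [35T→85T]: ω = 1366.3143×35/85 = 562.6000 rpm, dir flips to +; running = +562.6000
Stage 3 [83T→92T]: ω = 562.6000×83/92 = 507.5630 rpm, dir flips to −; running = −507.5630

-507.5630 rpm (opposite to input, |ω| = 507.5630 rpm)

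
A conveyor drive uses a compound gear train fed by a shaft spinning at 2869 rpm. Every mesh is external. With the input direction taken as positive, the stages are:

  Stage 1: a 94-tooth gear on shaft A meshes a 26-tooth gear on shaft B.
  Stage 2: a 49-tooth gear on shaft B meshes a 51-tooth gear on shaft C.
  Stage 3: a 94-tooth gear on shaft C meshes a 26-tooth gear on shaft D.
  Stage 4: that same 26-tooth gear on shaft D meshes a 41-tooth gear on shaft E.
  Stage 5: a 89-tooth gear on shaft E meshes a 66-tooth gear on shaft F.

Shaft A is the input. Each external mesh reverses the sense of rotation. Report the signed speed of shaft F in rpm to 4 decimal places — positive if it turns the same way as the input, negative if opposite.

-30810.6617 rpm (opposite to input, |ω| = 30810.6617 rpm)

Stage 1 [94T→26T]: ω = 2869.0000×94/26 = 10372.5385 rpm, dir flips to −; running = −10372.5385
Stage 2 [49T→51T]: ω = 10372.5385×49/51 = 9965.7722 rpm, dir flips to +; running = +9965.7722
Stage 3 [94T→26T]: ω = 9965.7722×94/26 = 36030.0997 rpm, dir flips to −; running = −36030.0997
Stage 4 [26T→41T]: ω = 36030.0997×26/41 = 22848.3559 rpm, dir flips to +; running = +22848.3559
Stage 5 [89T→66T]: ω = 22848.3559×89/66 = 30810.6617 rpm, dir flips to −; running = −30810.6617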